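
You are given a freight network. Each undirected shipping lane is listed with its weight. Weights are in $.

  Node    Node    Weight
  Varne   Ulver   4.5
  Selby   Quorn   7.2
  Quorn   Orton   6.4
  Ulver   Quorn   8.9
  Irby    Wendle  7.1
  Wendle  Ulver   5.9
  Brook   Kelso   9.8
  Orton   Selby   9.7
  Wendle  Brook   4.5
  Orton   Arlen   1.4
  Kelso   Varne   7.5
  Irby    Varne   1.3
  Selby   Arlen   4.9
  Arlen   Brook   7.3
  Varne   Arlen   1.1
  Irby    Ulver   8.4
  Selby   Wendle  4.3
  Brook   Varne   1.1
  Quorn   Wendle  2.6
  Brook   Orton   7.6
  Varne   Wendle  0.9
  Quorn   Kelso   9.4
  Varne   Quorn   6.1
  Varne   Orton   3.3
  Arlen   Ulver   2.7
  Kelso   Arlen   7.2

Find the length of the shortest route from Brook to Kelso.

Settle nodes by increasing distance from Brook:
Brook: 0
Varne: 1.1  (via Brook)
Wendle: 2  (via Varne)
Arlen: 2.2  (via Varne)
Irby: 2.4  (via Varne)
Orton: 3.6  (via Arlen)
Quorn: 4.6  (via Wendle)
Ulver: 4.9  (via Arlen)
Selby: 6.3  (via Wendle)
Kelso: 8.6  (via Varne)
Shortest route: Brook–Varne–Kelso = $8.6.

$8.6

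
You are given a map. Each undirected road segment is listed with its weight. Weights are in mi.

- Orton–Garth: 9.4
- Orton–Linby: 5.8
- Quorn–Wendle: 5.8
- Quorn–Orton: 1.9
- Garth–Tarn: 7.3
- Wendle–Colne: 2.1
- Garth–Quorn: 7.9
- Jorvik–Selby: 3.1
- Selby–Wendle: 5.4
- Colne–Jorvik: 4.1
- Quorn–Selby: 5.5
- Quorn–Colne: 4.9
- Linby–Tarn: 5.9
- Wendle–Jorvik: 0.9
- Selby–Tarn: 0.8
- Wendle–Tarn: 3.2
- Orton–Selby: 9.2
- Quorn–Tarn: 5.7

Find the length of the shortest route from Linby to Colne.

Shortest distances from Linby:
Linby: 0
Orton: 5.8  (via Linby)
Tarn: 5.9  (via Linby)
Selby: 6.7  (via Tarn)
Quorn: 7.7  (via Orton)
Wendle: 9.1  (via Tarn)
Jorvik: 9.8  (via Selby)
Colne: 11.2  (via Wendle)
Shortest route: Linby–Tarn–Wendle–Colne = 11.2 mi.

11.2 mi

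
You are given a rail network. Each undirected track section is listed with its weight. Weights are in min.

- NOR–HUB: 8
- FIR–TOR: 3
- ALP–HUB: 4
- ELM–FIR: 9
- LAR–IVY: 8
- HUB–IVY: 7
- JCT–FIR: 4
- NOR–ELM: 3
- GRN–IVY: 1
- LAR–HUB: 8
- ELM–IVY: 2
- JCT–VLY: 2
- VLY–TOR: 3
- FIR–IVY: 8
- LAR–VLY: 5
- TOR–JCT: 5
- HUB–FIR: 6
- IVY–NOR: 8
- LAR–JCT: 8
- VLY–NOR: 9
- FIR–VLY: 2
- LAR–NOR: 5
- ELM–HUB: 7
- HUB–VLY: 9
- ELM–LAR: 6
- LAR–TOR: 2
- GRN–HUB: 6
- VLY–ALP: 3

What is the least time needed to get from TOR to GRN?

11 min

Enumerating some paths:
TOR → FIR → IVY → GRN: 3+8+1 = 12
TOR → LAR → IVY → GRN: 2+8+1 = 11
The minimum is 11 min via TOR → LAR → IVY → GRN.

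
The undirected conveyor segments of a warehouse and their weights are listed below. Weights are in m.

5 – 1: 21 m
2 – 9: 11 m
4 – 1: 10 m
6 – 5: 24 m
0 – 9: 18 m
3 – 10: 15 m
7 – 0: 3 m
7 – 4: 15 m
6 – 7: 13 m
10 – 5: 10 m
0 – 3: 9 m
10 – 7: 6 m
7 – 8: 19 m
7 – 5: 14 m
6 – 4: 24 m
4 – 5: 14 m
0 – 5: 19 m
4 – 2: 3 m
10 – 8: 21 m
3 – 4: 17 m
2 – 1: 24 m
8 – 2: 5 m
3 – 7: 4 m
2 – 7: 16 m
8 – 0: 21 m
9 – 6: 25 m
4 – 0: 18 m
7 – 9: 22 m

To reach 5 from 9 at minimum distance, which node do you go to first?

Candidate routes:
9 - 2 - 4 - 5: 11+3+14 = 28
9 - 0 - 7 - 5: 18+3+14 = 35
Cheapest is 9 - 2 - 4 - 5 at 28 m.
So from 9 the first move is to 2.

2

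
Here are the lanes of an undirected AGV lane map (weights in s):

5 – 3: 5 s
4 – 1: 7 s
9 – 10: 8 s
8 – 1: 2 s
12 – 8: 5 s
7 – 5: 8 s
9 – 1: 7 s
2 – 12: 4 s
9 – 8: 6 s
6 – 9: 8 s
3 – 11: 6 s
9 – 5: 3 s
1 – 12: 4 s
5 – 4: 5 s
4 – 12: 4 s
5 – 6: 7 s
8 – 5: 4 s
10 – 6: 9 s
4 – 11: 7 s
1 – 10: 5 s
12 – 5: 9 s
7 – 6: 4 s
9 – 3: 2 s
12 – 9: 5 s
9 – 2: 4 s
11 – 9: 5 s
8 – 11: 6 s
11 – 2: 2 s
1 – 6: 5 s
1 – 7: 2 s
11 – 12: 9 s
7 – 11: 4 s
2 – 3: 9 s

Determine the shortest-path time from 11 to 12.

Enumerating some paths:
11–2–12: 2+4 = 6
11–9–12: 5+5 = 10
11–7–1–12: 4+2+4 = 10
11–12: 9 = 9
Cheapest is 11–2–12 at 6 s.

6 s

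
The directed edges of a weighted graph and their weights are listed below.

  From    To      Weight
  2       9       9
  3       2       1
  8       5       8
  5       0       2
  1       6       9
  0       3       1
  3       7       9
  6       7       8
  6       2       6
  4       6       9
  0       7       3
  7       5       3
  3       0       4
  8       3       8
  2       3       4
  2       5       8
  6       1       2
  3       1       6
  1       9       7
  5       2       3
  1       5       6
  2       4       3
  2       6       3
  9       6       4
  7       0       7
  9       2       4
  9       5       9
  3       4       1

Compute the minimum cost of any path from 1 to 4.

Settle nodes by increasing distance from 1:
1: 0
5: 6  (via 1)
9: 7  (via 1)
0: 8  (via 5)
2: 9  (via 5)
3: 9  (via 0)
6: 9  (via 1)
4: 10  (via 3)
Shortest route: 1 → 5 → 0 → 3 → 4 = 10.

10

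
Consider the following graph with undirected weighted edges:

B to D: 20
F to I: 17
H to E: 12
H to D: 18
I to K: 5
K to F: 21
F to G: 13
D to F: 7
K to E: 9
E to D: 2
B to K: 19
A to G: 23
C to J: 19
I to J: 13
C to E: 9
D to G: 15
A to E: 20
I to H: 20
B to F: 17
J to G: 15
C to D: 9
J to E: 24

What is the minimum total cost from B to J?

Settle nodes by increasing distance from B:
B: 0
F: 17  (via B)
K: 19  (via B)
D: 20  (via B)
E: 22  (via D)
I: 24  (via K)
C: 29  (via D)
G: 30  (via F)
H: 34  (via E)
J: 37  (via I)
Shortest route: B → K → I → J = 37.

37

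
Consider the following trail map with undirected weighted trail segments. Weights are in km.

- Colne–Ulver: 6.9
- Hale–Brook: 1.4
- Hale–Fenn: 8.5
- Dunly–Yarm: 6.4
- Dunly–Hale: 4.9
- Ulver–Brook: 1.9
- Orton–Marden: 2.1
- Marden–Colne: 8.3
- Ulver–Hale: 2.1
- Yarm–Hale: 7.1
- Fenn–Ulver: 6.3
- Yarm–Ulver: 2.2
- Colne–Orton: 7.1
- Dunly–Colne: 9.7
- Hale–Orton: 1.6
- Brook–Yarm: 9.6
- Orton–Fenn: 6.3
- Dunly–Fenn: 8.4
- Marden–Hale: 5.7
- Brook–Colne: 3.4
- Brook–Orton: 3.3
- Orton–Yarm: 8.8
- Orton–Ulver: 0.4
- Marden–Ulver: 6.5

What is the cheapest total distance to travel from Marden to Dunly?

Shortest distances from Marden:
Marden: 0
Orton: 2.1  (via Marden)
Ulver: 2.5  (via Orton)
Hale: 3.7  (via Orton)
Brook: 4.4  (via Ulver)
Yarm: 4.7  (via Ulver)
Colne: 7.8  (via Brook)
Fenn: 8.4  (via Orton)
Dunly: 8.6  (via Hale)
Shortest route: Marden → Orton → Hale → Dunly = 8.6 km.

8.6 km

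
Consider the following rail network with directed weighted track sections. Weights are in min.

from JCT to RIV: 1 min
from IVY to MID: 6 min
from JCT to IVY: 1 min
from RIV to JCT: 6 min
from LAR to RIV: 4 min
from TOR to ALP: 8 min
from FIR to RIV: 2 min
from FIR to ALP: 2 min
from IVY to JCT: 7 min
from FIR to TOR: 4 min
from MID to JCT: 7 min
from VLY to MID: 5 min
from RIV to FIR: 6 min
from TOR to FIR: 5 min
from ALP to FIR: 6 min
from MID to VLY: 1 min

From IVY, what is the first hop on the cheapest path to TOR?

Candidate routes:
IVY–MID–JCT–RIV–FIR–TOR: 6+7+1+6+4 = 24
IVY–JCT–RIV–FIR–TOR: 7+1+6+4 = 18
The minimum is 18 min via IVY–JCT–RIV–FIR–TOR.
So from IVY the first move is to JCT.

JCT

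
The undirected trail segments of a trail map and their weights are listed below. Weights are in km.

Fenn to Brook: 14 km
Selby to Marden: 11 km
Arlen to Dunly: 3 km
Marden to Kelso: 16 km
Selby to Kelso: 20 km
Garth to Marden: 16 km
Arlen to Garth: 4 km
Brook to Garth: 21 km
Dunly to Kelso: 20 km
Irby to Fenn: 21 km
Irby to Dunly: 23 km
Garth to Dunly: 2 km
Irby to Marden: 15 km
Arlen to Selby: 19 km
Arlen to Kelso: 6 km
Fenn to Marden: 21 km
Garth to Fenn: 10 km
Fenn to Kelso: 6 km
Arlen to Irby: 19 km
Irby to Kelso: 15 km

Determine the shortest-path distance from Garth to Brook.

Running Dijkstra from Garth:
Garth: 0
Dunly: 2  (via Garth)
Arlen: 4  (via Garth)
Fenn: 10  (via Garth)
Kelso: 10  (via Arlen)
Marden: 16  (via Garth)
Brook: 21  (via Garth)
Shortest route: Garth → Brook = 21 km.

21 km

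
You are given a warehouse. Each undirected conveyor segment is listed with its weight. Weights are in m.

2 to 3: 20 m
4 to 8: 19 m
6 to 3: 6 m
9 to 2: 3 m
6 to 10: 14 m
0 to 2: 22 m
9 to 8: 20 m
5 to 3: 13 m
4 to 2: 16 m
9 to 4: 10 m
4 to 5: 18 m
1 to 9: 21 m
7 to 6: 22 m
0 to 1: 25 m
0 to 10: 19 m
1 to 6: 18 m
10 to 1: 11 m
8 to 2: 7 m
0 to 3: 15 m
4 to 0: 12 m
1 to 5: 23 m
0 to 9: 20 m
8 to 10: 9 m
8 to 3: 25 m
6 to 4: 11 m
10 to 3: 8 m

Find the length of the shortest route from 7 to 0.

43 m

Candidate routes:
7 → 6 → 3 → 0: 22+6+15 = 43
7 → 6 → 4 → 0: 22+11+12 = 45
7 → 6 → 3 → 10 → 0: 22+6+8+19 = 55
The minimum is 43 m via 7 → 6 → 3 → 0.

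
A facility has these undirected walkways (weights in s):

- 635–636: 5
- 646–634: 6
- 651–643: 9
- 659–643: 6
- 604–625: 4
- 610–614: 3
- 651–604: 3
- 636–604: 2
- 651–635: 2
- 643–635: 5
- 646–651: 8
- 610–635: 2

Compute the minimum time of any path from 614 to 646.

15 s

Running Dijkstra from 614:
614: 0
610: 3  (via 614)
635: 5  (via 610)
651: 7  (via 635)
604: 10  (via 651)
643: 10  (via 635)
636: 10  (via 635)
625: 14  (via 604)
646: 15  (via 651)
Shortest route: 614–610–635–651–646 = 15 s.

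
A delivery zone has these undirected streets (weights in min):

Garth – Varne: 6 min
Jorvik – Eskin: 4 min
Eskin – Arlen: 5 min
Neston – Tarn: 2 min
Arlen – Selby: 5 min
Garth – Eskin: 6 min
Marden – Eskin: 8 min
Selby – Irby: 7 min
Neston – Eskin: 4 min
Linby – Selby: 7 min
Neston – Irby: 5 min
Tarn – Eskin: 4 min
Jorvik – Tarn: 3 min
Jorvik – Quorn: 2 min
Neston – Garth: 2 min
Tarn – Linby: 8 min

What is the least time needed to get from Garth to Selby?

14 min

Enumerating some paths:
Garth - Neston - Irby - Selby: 2+5+7 = 14
Garth - Eskin - Arlen - Selby: 6+5+5 = 16
Garth - Neston - Eskin - Arlen - Selby: 2+4+5+5 = 16
The minimum is 14 min via Garth - Neston - Irby - Selby.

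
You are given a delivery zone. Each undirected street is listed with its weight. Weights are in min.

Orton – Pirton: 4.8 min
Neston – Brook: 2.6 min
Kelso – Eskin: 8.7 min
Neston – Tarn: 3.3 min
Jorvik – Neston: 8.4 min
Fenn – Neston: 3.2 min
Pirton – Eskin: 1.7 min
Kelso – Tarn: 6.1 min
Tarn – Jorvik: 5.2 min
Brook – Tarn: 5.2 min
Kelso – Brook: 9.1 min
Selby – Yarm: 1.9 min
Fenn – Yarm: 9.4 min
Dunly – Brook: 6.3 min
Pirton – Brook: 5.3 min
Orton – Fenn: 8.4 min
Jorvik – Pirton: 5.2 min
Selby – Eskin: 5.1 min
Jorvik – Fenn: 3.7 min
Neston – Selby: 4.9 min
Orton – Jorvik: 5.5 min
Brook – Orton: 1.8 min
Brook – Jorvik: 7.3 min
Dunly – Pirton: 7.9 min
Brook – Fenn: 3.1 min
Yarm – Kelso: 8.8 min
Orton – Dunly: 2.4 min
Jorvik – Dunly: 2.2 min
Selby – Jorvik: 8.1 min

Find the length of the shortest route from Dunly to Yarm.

Settle nodes by increasing distance from Dunly:
Dunly: 0
Jorvik: 2.2  (via Dunly)
Orton: 2.4  (via Dunly)
Brook: 4.2  (via Orton)
Fenn: 5.9  (via Jorvik)
Neston: 6.8  (via Brook)
Pirton: 7.2  (via Orton)
Tarn: 7.4  (via Jorvik)
Eskin: 8.9  (via Pirton)
Selby: 10.3  (via Jorvik)
Yarm: 12.2  (via Selby)
Shortest route: Dunly–Jorvik–Selby–Yarm = 12.2 min.

12.2 min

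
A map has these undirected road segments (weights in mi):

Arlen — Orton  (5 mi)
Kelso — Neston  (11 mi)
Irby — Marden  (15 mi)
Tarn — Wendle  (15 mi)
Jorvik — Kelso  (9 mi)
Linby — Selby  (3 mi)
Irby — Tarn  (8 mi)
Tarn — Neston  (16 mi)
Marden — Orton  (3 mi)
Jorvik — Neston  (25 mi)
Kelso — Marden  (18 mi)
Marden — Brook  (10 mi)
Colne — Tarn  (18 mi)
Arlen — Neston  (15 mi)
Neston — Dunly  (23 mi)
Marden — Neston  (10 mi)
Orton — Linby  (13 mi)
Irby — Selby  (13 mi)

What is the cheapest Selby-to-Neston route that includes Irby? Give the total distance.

Best Selby to Irby: Selby → Irby costing 13
Best Irby to Neston: Irby → Tarn → Neston costing 24
Total via Irby: 13 + 24 = 37 mi.

37 mi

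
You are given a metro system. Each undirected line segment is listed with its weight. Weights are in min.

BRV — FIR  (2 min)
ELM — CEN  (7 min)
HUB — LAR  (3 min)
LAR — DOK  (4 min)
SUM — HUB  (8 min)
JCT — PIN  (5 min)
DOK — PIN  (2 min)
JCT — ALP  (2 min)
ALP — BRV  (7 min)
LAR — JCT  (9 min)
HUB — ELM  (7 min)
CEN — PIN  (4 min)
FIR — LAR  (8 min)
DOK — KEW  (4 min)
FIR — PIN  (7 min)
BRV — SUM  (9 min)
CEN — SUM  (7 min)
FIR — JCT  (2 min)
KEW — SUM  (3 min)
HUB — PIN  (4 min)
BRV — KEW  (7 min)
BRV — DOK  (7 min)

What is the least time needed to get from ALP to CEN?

Running Dijkstra from ALP:
ALP: 0
JCT: 2  (via ALP)
FIR: 4  (via JCT)
BRV: 6  (via FIR)
PIN: 7  (via JCT)
DOK: 9  (via PIN)
LAR: 11  (via JCT)
CEN: 11  (via PIN)
Shortest route: ALP–JCT–PIN–CEN = 11 min.

11 min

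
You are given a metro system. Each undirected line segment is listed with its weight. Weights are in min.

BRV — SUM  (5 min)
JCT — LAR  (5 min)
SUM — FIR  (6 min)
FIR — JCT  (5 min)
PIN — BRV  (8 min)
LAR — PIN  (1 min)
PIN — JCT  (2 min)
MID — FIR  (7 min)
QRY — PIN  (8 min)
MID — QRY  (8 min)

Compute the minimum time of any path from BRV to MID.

18 min

Running Dijkstra from BRV:
BRV: 0
SUM: 5  (via BRV)
PIN: 8  (via BRV)
LAR: 9  (via PIN)
JCT: 10  (via PIN)
FIR: 11  (via SUM)
QRY: 16  (via PIN)
MID: 18  (via FIR)
Shortest route: BRV → SUM → FIR → MID = 18 min.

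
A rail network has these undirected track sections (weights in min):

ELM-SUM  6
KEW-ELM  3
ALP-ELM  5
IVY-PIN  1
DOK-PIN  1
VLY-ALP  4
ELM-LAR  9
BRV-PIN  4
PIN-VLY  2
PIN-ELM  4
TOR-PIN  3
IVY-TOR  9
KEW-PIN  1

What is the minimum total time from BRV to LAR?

Running Dijkstra from BRV:
BRV: 0
PIN: 4  (via BRV)
IVY: 5  (via PIN)
KEW: 5  (via PIN)
DOK: 5  (via PIN)
VLY: 6  (via PIN)
TOR: 7  (via PIN)
ELM: 8  (via PIN)
ALP: 10  (via VLY)
SUM: 14  (via ELM)
LAR: 17  (via ELM)
Shortest route: BRV–PIN–ELM–LAR = 17 min.

17 min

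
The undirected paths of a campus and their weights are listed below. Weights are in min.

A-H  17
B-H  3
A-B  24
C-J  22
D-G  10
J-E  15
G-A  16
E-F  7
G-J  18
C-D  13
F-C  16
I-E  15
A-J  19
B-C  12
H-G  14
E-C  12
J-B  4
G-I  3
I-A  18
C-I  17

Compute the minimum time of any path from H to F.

29 min

Shortest distances from H:
H: 0
B: 3  (via H)
J: 7  (via B)
G: 14  (via H)
C: 15  (via B)
A: 17  (via H)
I: 17  (via G)
E: 22  (via J)
D: 24  (via G)
F: 29  (via E)
Shortest route: H–B–J–E–F = 29 min.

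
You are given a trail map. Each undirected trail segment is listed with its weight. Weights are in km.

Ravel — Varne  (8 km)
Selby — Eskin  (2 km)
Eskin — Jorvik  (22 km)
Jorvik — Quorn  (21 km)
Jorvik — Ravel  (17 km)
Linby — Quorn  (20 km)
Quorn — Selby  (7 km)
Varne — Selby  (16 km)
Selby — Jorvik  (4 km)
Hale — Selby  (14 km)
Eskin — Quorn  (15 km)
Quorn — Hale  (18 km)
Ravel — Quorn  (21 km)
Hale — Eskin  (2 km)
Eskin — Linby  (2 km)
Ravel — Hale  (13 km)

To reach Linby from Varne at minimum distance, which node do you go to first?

Selby

Compare a few routes:
Varne → Ravel → Jorvik → Selby → Eskin → Linby: 8+17+4+2+2 = 33
Varne → Selby → Hale → Eskin → Linby: 16+14+2+2 = 34
Varne → Ravel → Hale → Eskin → Linby: 8+13+2+2 = 25
Varne → Selby → Eskin → Linby: 16+2+2 = 20
Cheapest is Varne → Selby → Eskin → Linby at 20 km.
So from Varne the first move is to Selby.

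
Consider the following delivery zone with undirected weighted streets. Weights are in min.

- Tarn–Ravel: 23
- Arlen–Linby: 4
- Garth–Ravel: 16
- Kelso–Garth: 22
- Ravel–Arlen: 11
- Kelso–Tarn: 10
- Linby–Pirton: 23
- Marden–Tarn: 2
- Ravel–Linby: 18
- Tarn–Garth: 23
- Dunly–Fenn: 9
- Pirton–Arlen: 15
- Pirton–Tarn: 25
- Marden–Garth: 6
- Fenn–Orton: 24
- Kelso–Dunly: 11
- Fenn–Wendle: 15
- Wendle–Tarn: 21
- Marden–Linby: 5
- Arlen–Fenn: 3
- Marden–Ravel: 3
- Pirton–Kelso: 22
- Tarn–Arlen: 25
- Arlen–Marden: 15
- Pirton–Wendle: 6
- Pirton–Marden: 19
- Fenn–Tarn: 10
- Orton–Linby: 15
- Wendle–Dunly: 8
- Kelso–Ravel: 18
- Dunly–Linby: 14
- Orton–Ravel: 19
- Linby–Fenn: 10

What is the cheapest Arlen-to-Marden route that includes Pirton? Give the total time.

34 min

Best Arlen to Pirton: Arlen → Pirton costing 15
Best Pirton to Marden: Pirton → Marden costing 19
Total via Pirton: 15 + 19 = 34 min.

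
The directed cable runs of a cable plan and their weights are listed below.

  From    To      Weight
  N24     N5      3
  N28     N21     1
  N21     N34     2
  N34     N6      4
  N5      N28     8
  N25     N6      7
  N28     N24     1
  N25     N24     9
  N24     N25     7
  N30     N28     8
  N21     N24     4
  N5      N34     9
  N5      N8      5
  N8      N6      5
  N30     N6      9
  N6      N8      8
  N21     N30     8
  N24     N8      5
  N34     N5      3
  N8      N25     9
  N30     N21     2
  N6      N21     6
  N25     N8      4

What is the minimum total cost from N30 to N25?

Settle nodes by increasing distance from N30:
N30: 0
N21: 2  (via N30)
N34: 4  (via N21)
N24: 6  (via N21)
N5: 7  (via N34)
N6: 8  (via N34)
N28: 8  (via N30)
N8: 11  (via N24)
N25: 13  (via N24)
Shortest route: N30–N21–N24–N25 = 13.

13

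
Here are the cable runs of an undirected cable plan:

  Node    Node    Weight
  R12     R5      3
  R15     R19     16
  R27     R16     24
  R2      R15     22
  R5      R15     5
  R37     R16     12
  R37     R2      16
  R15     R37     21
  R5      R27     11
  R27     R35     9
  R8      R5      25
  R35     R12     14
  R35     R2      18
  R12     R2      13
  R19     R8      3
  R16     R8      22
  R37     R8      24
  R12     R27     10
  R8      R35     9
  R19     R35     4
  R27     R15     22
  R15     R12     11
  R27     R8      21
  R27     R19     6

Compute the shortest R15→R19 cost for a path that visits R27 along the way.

22

Shortest R15→R27: R15–R5–R27 = 16
Best R27 to R19: R27–R19 costing 6
Total via R27: 16 + 6 = 22.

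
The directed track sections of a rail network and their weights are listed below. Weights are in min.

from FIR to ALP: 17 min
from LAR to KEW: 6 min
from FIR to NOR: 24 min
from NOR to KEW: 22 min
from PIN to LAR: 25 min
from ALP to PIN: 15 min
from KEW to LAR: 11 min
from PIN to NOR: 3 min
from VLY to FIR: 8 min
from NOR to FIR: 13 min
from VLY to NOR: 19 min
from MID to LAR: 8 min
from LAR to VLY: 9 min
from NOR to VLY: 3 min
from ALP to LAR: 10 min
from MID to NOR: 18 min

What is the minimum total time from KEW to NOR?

Shortest distances from KEW:
KEW: 0
LAR: 11  (via KEW)
VLY: 20  (via LAR)
FIR: 28  (via VLY)
NOR: 39  (via VLY)
Shortest route: KEW–LAR–VLY–NOR = 39 min.

39 min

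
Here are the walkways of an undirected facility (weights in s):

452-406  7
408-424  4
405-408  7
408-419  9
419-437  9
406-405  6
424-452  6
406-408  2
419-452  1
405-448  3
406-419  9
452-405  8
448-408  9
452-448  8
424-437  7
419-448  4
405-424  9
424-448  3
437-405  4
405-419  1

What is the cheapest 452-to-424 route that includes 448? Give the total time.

8 s

Best 452 to 448: 452–419–448 costing 5
Shortest 448→424: 448–424 = 3
Total via 448: 5 + 3 = 8 s.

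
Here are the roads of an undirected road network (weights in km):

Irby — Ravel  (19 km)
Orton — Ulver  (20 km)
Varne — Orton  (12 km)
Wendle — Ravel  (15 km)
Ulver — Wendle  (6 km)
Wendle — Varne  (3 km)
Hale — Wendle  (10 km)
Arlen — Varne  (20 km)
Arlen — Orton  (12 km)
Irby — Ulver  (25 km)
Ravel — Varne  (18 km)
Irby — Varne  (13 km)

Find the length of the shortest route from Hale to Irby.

26 km

Settle nodes by increasing distance from Hale:
Hale: 0
Wendle: 10  (via Hale)
Varne: 13  (via Wendle)
Ulver: 16  (via Wendle)
Orton: 25  (via Varne)
Ravel: 25  (via Wendle)
Irby: 26  (via Varne)
Shortest route: Hale → Wendle → Varne → Irby = 26 km.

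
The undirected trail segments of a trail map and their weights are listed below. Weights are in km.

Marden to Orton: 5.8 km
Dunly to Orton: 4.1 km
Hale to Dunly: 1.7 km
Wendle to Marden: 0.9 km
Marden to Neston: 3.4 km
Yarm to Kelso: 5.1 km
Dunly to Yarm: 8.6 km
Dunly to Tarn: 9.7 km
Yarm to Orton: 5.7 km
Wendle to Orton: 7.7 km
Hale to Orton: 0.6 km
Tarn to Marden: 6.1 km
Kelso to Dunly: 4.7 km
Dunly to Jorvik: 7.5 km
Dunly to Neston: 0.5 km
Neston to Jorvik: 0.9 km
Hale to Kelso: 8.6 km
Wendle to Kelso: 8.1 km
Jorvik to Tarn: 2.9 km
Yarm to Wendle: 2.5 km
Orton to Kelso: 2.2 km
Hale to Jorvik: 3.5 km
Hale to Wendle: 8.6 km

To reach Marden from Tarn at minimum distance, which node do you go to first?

Compare a few routes:
Tarn - Jorvik - Neston - Marden: 2.9+0.9+3.4 = 7.2
Tarn - Jorvik - Neston - Dunly - Hale - Orton - Marden: 2.9+0.9+0.5+1.7+0.6+5.8 = 12.4
Tarn - Marden: 6.1 = 6.1
Tarn - Jorvik - Hale - Dunly - Neston - Marden: 2.9+3.5+1.7+0.5+3.4 = 12
Cheapest is Tarn - Marden at 6.1 km.
So from Tarn the first move is to Marden.

Marden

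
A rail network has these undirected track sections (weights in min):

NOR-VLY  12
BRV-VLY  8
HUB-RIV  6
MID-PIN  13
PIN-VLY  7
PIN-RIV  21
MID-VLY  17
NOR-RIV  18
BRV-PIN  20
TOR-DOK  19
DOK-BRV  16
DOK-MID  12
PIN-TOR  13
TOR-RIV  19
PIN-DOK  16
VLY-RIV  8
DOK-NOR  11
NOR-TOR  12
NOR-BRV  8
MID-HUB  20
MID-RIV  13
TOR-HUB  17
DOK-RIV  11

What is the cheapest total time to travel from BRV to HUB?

22 min

Compare a few routes:
BRV–NOR–RIV–HUB: 8+18+6 = 32
BRV–DOK–RIV–HUB: 16+11+6 = 33
BRV–NOR–VLY–RIV–HUB: 8+12+8+6 = 34
BRV–VLY–RIV–HUB: 8+8+6 = 22
Cheapest is BRV–VLY–RIV–HUB at 22 min.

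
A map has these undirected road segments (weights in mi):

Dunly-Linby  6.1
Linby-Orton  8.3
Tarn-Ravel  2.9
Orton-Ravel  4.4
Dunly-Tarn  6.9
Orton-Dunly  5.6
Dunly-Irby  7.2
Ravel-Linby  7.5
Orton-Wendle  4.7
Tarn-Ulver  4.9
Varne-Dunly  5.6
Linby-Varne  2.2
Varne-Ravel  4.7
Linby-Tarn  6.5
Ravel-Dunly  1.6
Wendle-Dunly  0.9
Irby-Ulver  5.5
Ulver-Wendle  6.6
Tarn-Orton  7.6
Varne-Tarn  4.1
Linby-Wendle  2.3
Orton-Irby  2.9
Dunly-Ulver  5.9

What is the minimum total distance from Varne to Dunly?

Shortest distances from Varne:
Varne: 0
Linby: 2.2  (via Varne)
Tarn: 4.1  (via Varne)
Wendle: 4.5  (via Linby)
Ravel: 4.7  (via Varne)
Dunly: 5.4  (via Wendle)
Shortest route: Varne–Linby–Wendle–Dunly = 5.4 mi.

5.4 mi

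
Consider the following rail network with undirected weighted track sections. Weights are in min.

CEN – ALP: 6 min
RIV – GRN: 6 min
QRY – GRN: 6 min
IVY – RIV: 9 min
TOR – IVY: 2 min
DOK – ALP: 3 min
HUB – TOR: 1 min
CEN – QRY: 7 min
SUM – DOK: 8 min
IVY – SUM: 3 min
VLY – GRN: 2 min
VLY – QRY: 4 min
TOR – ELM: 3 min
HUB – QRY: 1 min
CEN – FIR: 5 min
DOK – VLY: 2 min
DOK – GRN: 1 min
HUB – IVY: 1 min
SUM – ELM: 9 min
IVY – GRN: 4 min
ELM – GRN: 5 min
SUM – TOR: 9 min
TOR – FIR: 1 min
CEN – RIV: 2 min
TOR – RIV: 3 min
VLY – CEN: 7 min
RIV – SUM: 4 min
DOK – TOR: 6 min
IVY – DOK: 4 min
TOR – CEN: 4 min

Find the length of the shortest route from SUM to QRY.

5 min

Running Dijkstra from SUM:
SUM: 0
IVY: 3  (via SUM)
HUB: 4  (via IVY)
RIV: 4  (via SUM)
TOR: 5  (via IVY)
QRY: 5  (via HUB)
Shortest route: SUM–IVY–HUB–QRY = 5 min.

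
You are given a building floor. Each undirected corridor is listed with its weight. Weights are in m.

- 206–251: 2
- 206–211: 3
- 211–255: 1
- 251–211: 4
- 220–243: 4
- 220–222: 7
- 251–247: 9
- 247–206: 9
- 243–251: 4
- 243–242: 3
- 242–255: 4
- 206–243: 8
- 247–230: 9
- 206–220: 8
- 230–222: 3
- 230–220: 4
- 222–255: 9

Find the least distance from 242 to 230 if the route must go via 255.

16 m

Shortest 242→255: 242–255 = 4
Best 255 to 230: 255–222–230 costing 12
Total via 255: 4 + 12 = 16 m.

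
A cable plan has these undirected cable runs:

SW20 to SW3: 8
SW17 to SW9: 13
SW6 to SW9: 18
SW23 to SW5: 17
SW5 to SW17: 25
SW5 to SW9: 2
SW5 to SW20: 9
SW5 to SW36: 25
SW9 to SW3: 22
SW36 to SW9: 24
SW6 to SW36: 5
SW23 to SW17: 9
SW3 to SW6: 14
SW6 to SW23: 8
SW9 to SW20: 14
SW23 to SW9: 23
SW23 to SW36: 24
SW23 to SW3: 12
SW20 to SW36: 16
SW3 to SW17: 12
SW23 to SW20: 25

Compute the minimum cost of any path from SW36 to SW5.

Candidate routes:
SW36 - SW20 - SW9 - SW5: 16+14+2 = 32
SW36 - SW5: 25 = 25
SW36 - SW6 - SW23 - SW5: 5+8+17 = 30
SW36 - SW9 - SW5: 24+2 = 26
The minimum is 25 via SW36 - SW5.

25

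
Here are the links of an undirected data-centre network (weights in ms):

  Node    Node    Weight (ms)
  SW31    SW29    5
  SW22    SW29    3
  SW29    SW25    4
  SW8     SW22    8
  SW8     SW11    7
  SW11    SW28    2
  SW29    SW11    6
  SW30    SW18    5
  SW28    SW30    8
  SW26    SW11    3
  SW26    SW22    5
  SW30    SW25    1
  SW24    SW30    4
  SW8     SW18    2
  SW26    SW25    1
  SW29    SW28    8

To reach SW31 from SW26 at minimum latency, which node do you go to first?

Enumerating some paths:
SW26 → SW25 → SW29 → SW31: 1+4+5 = 10
SW26 → SW22 → SW29 → SW31: 5+3+5 = 13
SW26 → SW11 → SW28 → SW29 → SW31: 3+2+8+5 = 18
SW26 → SW11 → SW29 → SW31: 3+6+5 = 14
The minimum is 10 ms via SW26 → SW25 → SW29 → SW31.
So from SW26 the first move is to SW25.

SW25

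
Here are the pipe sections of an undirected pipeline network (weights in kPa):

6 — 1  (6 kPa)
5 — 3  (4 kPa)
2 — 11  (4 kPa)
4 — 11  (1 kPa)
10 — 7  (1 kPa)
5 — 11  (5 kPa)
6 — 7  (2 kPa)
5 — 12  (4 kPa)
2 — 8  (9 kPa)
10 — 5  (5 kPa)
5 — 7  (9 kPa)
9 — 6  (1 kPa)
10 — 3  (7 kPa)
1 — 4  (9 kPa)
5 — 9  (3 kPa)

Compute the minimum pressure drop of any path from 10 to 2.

Enumerating some paths:
10 - 7 - 6 - 9 - 5 - 11 - 2: 1+2+1+3+5+4 = 16
10 - 7 - 5 - 11 - 2: 1+9+5+4 = 19
10 - 5 - 11 - 2: 5+5+4 = 14
The minimum is 14 kPa via 10 - 5 - 11 - 2.

14 kPa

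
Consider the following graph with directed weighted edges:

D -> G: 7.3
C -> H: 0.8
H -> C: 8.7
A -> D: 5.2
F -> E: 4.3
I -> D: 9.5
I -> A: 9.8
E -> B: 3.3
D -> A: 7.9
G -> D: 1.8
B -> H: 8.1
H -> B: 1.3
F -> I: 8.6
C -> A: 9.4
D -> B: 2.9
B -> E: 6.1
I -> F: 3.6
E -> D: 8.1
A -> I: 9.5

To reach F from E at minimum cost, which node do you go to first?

D

Enumerating some paths:
E - B - H - C - A - I - F: 3.3+8.1+8.7+9.4+9.5+3.6 = 42.6
E - D - A - I - F: 8.1+7.9+9.5+3.6 = 29.1
E - D - B - H - C - A - I - F: 8.1+2.9+8.1+8.7+9.4+9.5+3.6 = 50.3
Cheapest is E - D - A - I - F at 29.1.
So from E the first move is to D.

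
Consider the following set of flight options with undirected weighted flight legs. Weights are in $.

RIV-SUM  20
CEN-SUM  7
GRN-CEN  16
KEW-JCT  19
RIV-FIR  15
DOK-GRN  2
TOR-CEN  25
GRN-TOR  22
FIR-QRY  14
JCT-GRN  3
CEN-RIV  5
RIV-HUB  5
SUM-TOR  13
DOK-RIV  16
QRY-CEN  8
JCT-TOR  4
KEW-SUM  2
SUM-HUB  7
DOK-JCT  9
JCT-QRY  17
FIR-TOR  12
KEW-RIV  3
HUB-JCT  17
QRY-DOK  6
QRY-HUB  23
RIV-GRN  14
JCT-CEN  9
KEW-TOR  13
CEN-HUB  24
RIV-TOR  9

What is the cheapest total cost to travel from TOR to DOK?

$9

Settle nodes by increasing distance from TOR:
TOR: 0
JCT: 4  (via TOR)
GRN: 7  (via JCT)
DOK: 9  (via GRN)
Shortest route: TOR → JCT → GRN → DOK = $9.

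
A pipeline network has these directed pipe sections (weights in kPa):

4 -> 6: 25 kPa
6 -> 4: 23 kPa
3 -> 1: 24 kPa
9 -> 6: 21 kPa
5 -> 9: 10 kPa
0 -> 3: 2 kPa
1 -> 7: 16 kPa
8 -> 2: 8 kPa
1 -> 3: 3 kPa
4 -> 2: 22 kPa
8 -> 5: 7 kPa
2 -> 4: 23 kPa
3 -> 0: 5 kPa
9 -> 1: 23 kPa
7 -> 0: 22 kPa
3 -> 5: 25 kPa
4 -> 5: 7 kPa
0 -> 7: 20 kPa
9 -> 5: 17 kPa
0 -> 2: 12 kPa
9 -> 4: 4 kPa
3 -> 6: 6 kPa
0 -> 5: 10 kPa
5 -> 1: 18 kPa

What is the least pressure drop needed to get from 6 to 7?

64 kPa

Settle nodes by increasing distance from 6:
6: 0
4: 23  (via 6)
5: 30  (via 4)
9: 40  (via 5)
2: 45  (via 4)
1: 48  (via 5)
3: 51  (via 1)
0: 56  (via 3)
7: 64  (via 1)
Shortest route: 6 → 4 → 5 → 1 → 7 = 64 kPa.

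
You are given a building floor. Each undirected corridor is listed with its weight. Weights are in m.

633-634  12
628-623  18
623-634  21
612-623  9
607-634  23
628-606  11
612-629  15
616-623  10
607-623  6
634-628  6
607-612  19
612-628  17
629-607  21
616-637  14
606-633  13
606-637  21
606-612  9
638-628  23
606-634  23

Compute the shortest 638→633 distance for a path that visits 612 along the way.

62 m

Shortest 638→612: 638 → 628 → 612 = 40
Shortest 612→633: 612 → 606 → 633 = 22
Total via 612: 40 + 22 = 62 m.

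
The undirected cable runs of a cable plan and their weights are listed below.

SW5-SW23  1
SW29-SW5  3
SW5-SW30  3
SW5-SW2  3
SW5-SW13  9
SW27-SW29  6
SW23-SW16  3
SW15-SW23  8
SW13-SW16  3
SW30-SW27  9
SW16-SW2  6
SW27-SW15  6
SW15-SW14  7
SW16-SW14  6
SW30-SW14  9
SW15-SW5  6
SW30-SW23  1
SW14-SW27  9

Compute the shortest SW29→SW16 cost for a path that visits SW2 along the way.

12

Shortest SW29→SW2: SW29 → SW5 → SW2 = 6
Best SW2 to SW16: SW2 → SW16 costing 6
Total via SW2: 6 + 6 = 12.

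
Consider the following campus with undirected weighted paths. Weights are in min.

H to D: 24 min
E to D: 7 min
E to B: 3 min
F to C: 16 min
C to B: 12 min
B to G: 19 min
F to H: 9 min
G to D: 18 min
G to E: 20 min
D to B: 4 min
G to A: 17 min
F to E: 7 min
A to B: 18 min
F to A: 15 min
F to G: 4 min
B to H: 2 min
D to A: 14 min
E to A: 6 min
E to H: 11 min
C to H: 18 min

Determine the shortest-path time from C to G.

20 min

Compare a few routes:
C - B - H - F - G: 12+2+9+4 = 27
C - B - E - F - G: 12+3+7+4 = 26
C - H - F - G: 18+9+4 = 31
C - F - G: 16+4 = 20
The minimum is 20 min via C - F - G.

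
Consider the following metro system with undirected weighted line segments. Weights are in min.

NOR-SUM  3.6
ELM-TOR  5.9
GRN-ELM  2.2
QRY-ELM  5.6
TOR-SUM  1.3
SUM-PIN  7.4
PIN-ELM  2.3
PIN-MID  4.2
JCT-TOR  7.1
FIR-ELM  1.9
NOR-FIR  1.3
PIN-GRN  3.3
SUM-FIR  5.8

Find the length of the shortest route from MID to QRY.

Compare a few routes:
MID - PIN - SUM - NOR - FIR - ELM - QRY: 4.2+7.4+3.6+1.3+1.9+5.6 = 24
MID - PIN - ELM - QRY: 4.2+2.3+5.6 = 12.1
MID - PIN - GRN - ELM - QRY: 4.2+3.3+2.2+5.6 = 15.3
The minimum is 12.1 min via MID - PIN - ELM - QRY.

12.1 min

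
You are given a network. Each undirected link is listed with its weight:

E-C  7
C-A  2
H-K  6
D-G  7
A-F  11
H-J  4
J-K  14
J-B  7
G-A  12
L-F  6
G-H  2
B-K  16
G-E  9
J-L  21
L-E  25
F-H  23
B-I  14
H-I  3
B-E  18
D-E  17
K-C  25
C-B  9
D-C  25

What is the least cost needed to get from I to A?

Compare a few routes:
I → H → G → A: 3+2+12 = 17
I → B → C → A: 14+9+2 = 25
I → H → J → B → C → A: 3+4+7+9+2 = 25
I → H → G → E → C → A: 3+2+9+7+2 = 23
Cheapest is I → H → G → A at 17.

17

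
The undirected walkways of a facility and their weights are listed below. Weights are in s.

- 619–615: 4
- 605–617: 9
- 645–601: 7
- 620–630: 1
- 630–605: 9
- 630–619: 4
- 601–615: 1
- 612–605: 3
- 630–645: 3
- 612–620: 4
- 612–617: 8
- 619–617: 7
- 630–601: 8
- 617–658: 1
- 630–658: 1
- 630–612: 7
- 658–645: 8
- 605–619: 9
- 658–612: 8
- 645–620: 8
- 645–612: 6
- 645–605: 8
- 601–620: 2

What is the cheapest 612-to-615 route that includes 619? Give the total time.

13 s

Shortest 612→619: 612 → 620 → 630 → 619 = 9
Shortest 619→615: 619 → 615 = 4
Total via 619: 9 + 4 = 13 s.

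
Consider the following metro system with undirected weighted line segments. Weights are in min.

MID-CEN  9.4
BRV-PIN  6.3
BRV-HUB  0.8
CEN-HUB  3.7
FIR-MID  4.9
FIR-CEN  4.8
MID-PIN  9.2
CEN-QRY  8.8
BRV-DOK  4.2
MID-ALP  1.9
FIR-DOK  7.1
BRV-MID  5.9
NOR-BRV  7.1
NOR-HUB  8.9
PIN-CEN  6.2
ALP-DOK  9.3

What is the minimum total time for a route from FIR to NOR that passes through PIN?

Shortest FIR→PIN: FIR → CEN → PIN = 11
Best PIN to NOR: PIN → BRV → NOR costing 13.4
Total via PIN: 11 + 13.4 = 24.4 min.

24.4 min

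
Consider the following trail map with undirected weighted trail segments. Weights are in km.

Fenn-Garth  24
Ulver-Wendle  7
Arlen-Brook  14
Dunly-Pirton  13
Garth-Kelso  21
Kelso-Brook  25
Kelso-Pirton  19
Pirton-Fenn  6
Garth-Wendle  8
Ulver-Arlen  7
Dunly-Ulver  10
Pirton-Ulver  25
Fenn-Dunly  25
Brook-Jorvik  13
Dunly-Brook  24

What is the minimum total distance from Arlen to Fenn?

Candidate routes:
Arlen → Ulver → Pirton → Fenn: 7+25+6 = 38
Arlen → Ulver → Dunly → Pirton → Fenn: 7+10+13+6 = 36
Cheapest is Arlen → Ulver → Dunly → Pirton → Fenn at 36 km.

36 km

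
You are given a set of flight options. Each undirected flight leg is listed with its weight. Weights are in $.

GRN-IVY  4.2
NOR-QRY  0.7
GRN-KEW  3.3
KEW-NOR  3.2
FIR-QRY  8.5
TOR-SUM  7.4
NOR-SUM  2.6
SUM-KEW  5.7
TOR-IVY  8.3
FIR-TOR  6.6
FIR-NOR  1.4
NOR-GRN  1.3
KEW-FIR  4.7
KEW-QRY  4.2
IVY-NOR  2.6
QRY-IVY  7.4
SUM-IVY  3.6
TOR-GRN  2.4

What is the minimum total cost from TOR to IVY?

$6.3

Compare a few routes:
TOR–GRN–NOR–SUM–IVY: 2.4+1.3+2.6+3.6 = 9.9
TOR–IVY: 8.3 = 8.3
TOR–GRN–IVY: 2.4+4.2 = 6.6
TOR–GRN–NOR–IVY: 2.4+1.3+2.6 = 6.3
Cheapest is TOR–GRN–NOR–IVY at $6.3.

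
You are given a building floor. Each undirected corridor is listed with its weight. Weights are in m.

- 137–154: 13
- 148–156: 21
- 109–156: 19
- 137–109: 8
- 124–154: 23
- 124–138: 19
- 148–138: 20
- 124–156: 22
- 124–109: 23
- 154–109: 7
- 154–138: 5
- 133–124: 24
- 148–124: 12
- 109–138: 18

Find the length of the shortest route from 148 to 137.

38 m

Settle nodes by increasing distance from 148:
148: 0
124: 12  (via 148)
138: 20  (via 148)
156: 21  (via 148)
154: 25  (via 138)
109: 32  (via 154)
133: 36  (via 124)
137: 38  (via 154)
Shortest route: 148 → 138 → 154 → 137 = 38 m.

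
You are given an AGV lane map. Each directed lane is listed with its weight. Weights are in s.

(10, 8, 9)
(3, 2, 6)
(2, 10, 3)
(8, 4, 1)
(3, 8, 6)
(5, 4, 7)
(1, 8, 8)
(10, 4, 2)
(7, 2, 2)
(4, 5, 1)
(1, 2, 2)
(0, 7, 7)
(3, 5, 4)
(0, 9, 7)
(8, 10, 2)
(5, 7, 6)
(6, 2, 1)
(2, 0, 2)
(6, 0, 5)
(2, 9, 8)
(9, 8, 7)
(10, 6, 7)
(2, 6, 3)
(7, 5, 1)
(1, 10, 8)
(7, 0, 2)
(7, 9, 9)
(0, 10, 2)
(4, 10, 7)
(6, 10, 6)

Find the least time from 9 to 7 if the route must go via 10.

18 s

Shortest 9→10: 9–8–10 = 9
Best 10 to 7: 10–4–5–7 costing 9
Total via 10: 9 + 9 = 18 s.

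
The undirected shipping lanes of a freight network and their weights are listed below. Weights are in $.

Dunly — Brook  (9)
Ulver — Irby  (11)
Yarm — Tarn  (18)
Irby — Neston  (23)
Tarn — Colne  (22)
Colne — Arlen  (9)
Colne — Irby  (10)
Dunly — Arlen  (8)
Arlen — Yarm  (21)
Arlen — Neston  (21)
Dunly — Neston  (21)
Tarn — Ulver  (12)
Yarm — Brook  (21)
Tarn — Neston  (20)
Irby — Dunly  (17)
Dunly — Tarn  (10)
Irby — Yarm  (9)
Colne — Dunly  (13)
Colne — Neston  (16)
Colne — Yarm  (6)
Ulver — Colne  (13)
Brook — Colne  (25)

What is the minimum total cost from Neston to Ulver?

$29

Shortest distances from Neston:
Neston: 0
Colne: 16  (via Neston)
Tarn: 20  (via Neston)
Arlen: 21  (via Neston)
Dunly: 21  (via Neston)
Yarm: 22  (via Colne)
Irby: 23  (via Neston)
Ulver: 29  (via Colne)
Shortest route: Neston–Colne–Ulver = $29.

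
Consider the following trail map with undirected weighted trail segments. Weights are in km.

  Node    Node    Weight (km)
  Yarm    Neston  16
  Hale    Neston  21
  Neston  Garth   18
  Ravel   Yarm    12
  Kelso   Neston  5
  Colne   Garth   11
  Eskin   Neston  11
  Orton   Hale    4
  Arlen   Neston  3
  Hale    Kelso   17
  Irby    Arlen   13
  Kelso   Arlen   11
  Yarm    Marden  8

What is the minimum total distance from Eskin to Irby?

Enumerating some paths:
Eskin - Neston - Kelso - Arlen - Irby: 11+5+11+13 = 40
Eskin - Neston - Arlen - Irby: 11+3+13 = 27
The minimum is 27 km via Eskin - Neston - Arlen - Irby.

27 km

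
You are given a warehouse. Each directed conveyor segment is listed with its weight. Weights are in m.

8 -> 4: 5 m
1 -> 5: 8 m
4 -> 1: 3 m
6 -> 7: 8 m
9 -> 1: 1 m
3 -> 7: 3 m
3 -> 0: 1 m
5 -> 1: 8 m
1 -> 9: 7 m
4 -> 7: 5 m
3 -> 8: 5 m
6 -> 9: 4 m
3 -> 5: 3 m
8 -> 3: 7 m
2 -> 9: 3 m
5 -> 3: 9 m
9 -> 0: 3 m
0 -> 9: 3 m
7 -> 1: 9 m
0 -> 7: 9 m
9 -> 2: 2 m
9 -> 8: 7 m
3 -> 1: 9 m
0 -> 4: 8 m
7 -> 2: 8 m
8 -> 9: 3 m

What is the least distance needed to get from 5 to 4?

18 m

Candidate routes:
5 → 3 → 0 → 4: 9+1+8 = 18
5 → 3 → 0 → 9 → 8 → 4: 9+1+3+7+5 = 25
5 → 1 → 9 → 0 → 4: 8+7+3+8 = 26
5 → 3 → 8 → 4: 9+5+5 = 19
The minimum is 18 m via 5 → 3 → 0 → 4.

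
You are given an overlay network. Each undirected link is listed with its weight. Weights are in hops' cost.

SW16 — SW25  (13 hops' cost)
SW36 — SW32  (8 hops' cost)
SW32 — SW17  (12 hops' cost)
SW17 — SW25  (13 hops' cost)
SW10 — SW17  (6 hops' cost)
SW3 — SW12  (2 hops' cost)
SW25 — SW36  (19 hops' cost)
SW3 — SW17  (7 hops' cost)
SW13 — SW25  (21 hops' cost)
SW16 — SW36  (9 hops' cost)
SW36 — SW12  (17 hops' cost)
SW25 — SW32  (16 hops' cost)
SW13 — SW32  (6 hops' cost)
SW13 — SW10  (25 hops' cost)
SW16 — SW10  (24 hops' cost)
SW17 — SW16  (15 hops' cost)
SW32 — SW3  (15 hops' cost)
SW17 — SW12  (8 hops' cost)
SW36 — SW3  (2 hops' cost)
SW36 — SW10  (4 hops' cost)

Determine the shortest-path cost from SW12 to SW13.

18 hops' cost

Enumerating some paths:
SW12–SW3–SW36–SW32–SW13: 2+2+8+6 = 18
SW12–SW3–SW32–SW13: 2+15+6 = 23
Cheapest is SW12–SW3–SW36–SW32–SW13 at 18 hops' cost.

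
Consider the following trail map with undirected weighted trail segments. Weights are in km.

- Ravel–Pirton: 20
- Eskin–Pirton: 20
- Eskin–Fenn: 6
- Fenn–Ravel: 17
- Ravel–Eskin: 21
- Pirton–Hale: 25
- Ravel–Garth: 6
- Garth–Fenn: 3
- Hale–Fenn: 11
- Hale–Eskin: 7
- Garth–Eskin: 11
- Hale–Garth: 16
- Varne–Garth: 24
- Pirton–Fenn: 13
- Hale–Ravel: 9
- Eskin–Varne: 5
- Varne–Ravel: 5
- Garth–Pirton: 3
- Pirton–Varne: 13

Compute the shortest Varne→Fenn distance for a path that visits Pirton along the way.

19 km

Best Varne to Pirton: Varne → Pirton costing 13
Best Pirton to Fenn: Pirton → Garth → Fenn costing 6
Total via Pirton: 13 + 6 = 19 km.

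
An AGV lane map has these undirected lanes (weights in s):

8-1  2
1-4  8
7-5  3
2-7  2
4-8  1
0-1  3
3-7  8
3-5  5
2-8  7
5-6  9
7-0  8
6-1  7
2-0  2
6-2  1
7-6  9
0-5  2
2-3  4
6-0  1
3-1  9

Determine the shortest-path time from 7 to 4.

Running Dijkstra from 7:
7: 0
2: 2  (via 7)
5: 3  (via 7)
6: 3  (via 2)
0: 4  (via 2)
3: 6  (via 2)
1: 7  (via 0)
8: 9  (via 2)
4: 10  (via 8)
Shortest route: 7–2–8–4 = 10 s.

10 s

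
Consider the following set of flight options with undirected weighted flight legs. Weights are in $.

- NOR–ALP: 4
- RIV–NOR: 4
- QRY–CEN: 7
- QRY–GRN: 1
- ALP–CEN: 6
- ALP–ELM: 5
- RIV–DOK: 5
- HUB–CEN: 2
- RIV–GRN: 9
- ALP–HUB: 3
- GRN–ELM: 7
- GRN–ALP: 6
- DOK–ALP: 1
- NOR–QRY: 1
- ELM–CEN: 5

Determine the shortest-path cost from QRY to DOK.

Candidate routes:
QRY - NOR - ALP - DOK: 1+4+1 = 6
QRY - GRN - ALP - DOK: 1+6+1 = 8
The minimum is $6 via QRY - NOR - ALP - DOK.

$6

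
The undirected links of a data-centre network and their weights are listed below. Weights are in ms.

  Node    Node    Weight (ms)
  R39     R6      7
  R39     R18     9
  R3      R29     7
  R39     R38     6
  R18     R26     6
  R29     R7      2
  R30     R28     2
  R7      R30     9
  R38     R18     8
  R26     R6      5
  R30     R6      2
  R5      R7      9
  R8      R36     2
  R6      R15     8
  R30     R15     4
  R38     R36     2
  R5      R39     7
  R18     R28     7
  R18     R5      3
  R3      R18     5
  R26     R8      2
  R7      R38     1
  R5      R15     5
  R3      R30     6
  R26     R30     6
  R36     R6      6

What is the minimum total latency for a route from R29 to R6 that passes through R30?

13 ms

Shortest R29→R30: R29–R7–R30 = 11
Best R30 to R6: R30–R6 costing 2
Total via R30: 11 + 2 = 13 ms.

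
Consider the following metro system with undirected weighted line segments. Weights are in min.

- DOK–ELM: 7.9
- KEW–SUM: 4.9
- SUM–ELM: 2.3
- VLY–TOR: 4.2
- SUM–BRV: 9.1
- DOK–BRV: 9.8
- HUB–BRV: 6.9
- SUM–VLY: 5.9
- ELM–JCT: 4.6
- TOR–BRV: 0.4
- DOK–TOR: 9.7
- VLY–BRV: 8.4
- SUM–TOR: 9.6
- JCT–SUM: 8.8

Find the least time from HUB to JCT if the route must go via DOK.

29.2 min

Best HUB to DOK: HUB → BRV → DOK costing 16.7
Shortest DOK→JCT: DOK → ELM → JCT = 12.5
Total via DOK: 16.7 + 12.5 = 29.2 min.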